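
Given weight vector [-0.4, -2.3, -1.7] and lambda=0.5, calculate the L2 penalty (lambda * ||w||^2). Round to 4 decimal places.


Squaring each weight:
(-0.4)^2 = 0.16
(-2.3)^2 = 5.29
(-1.7)^2 = 2.89
Sum of squares = 8.34
Penalty = 0.5 * 8.34 = 4.1700

4.1700


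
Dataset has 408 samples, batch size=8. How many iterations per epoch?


Iterations per epoch = dataset_size / batch_size
= 408 / 8
= 51

51


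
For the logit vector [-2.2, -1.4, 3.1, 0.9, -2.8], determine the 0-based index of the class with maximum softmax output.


Softmax is a monotonic transformation, so it preserves the argmax.
We need to find the index of the maximum logit.
Index 0: -2.2
Index 1: -1.4
Index 2: 3.1
Index 3: 0.9
Index 4: -2.8
Maximum logit = 3.1 at index 2

2


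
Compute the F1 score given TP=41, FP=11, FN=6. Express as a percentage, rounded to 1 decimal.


Precision = TP / (TP + FP) = 41 / 52 = 0.7885
Recall = TP / (TP + FN) = 41 / 47 = 0.8723
F1 = 2 * P * R / (P + R)
= 2 * 0.7885 * 0.8723 / (0.7885 + 0.8723)
= 1.3756 / 1.6608
= 0.8283
As percentage: 82.8%

82.8


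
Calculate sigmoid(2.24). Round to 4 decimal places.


sigmoid(z) = 1 / (1 + exp(-z))
exp(-(2.24)) = exp(-2.24) = 0.1065
1 + 0.1065 = 1.1065
1 / 1.1065 = 0.9038

0.9038


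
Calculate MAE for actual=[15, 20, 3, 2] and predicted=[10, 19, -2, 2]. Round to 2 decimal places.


Absolute errors: [5, 1, 5, 0]
Sum of absolute errors = 11
MAE = 11 / 4 = 2.75

2.75


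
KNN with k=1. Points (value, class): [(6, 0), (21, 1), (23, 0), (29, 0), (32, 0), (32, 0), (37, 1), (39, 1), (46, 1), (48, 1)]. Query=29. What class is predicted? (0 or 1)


Distances from query 29:
Point 29 (class 0): distance = 0
K=1 nearest neighbors: classes = [0]
Votes for class 1: 0 / 1
Majority vote => class 0

0


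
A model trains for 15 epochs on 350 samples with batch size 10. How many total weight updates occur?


Iterations per epoch = 350 / 10 = 35
Total updates = iterations_per_epoch * epochs
= 35 * 15
= 525

525


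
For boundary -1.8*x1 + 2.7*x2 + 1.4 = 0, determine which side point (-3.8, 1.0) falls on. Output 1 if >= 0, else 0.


Compute -1.8 * -3.8 + 2.7 * 1.0 + 1.4
= 6.84 + 2.7 + 1.4
= 10.94
Since 10.94 >= 0, the point is on the positive side.

1


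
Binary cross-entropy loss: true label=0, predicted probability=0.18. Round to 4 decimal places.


For y=0: Loss = -log(1-p)
= -log(1 - 0.18)
= -log(0.82)
= -(-0.1985)
= 0.1985

0.1985


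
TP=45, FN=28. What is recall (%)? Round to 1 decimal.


Recall = TP / (TP + FN) * 100
= 45 / (45 + 28)
= 45 / 73
= 0.6164
= 61.6%

61.6


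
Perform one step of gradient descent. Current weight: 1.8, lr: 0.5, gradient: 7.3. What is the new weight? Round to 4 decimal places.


w_new = w_old - lr * gradient
= 1.8 - 0.5 * 7.3
= 1.8 - (3.65)
= -1.8500

-1.8500


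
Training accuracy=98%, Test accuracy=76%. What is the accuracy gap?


Gap = train_accuracy - test_accuracy
= 98 - 76
= 22%
This large gap strongly indicates overfitting.

22


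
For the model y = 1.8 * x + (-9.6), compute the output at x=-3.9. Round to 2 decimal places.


y = 1.8 * -3.9 + (-9.6)
= -7.02 + (-9.6)
= -16.62

-16.62


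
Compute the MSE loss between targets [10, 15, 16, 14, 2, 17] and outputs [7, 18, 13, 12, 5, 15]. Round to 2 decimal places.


Differences: [3, -3, 3, 2, -3, 2]
Squared errors: [9, 9, 9, 4, 9, 4]
Sum of squared errors = 44
MSE = 44 / 6 = 7.33

7.33


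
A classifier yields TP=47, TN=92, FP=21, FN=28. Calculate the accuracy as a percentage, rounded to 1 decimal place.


Accuracy = (TP + TN) / (TP + TN + FP + FN) * 100
= (47 + 92) / (47 + 92 + 21 + 28)
= 139 / 188
= 0.7394
= 73.9%

73.9


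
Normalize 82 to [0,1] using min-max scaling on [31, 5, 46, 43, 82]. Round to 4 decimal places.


Min = 5, Max = 82
Range = 82 - 5 = 77
Scaled = (x - min) / (max - min)
= (82 - 5) / 77
= 77 / 77
= 1.0000

1.0000


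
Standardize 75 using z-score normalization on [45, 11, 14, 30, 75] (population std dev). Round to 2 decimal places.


Mean = (45 + 11 + 14 + 30 + 75) / 5 = 35.0
Variance = sum((x_i - mean)^2) / n = 548.4
Std = sqrt(548.4) = 23.4179
Z = (x - mean) / std
= (75 - 35.0) / 23.4179
= 40.0 / 23.4179
= 1.71

1.71


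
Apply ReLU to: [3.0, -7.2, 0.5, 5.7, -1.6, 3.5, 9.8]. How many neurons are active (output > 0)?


ReLU(x) = max(0, x) for each element:
ReLU(3.0) = 3.0
ReLU(-7.2) = 0
ReLU(0.5) = 0.5
ReLU(5.7) = 5.7
ReLU(-1.6) = 0
ReLU(3.5) = 3.5
ReLU(9.8) = 9.8
Active neurons (>0): 5

5


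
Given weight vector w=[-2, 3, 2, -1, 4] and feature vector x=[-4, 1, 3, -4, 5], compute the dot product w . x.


Element-wise products:
-2 * -4 = 8
3 * 1 = 3
2 * 3 = 6
-1 * -4 = 4
4 * 5 = 20
Sum = 8 + 3 + 6 + 4 + 20
= 41

41


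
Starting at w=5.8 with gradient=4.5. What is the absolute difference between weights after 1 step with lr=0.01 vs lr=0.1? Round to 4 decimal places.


With lr=0.01: w_new = 5.8 - 0.01 * 4.5 = 5.755
With lr=0.1: w_new = 5.8 - 0.1 * 4.5 = 5.35
Absolute difference = |5.755 - 5.35|
= 0.4050

0.4050


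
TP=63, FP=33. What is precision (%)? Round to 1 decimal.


Precision = TP / (TP + FP) * 100
= 63 / (63 + 33)
= 63 / 96
= 0.6562
= 65.6%

65.6


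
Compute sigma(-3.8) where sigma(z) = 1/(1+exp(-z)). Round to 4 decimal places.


sigmoid(z) = 1 / (1 + exp(-z))
exp(-(-3.8)) = exp(3.8) = 44.7012
1 + 44.7012 = 45.7012
1 / 45.7012 = 0.0219

0.0219


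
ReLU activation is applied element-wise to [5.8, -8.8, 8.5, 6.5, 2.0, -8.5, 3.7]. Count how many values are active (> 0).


ReLU(x) = max(0, x) for each element:
ReLU(5.8) = 5.8
ReLU(-8.8) = 0
ReLU(8.5) = 8.5
ReLU(6.5) = 6.5
ReLU(2.0) = 2.0
ReLU(-8.5) = 0
ReLU(3.7) = 3.7
Active neurons (>0): 5

5


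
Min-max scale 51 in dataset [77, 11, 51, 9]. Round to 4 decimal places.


Min = 9, Max = 77
Range = 77 - 9 = 68
Scaled = (x - min) / (max - min)
= (51 - 9) / 68
= 42 / 68
= 0.6176

0.6176


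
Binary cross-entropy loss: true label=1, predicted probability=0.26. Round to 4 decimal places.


For y=1: Loss = -log(p)
= -log(0.26)
= -(-1.3471)
= 1.3471

1.3471


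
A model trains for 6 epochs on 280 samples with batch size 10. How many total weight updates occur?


Iterations per epoch = 280 / 10 = 28
Total updates = iterations_per_epoch * epochs
= 28 * 6
= 168

168


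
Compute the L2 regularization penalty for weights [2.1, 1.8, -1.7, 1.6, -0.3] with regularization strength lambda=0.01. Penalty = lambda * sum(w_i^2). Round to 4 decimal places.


Squaring each weight:
2.1^2 = 4.41
1.8^2 = 3.24
(-1.7)^2 = 2.89
1.6^2 = 2.56
(-0.3)^2 = 0.09
Sum of squares = 13.19
Penalty = 0.01 * 13.19 = 0.1319

0.1319


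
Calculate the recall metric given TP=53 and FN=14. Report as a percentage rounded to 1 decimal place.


Recall = TP / (TP + FN) * 100
= 53 / (53 + 14)
= 53 / 67
= 0.791
= 79.1%

79.1


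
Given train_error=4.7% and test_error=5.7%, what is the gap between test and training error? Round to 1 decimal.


Generalization gap = test_error - train_error
= 5.7 - 4.7
= 1.0%
A small gap suggests good generalization.

1.0


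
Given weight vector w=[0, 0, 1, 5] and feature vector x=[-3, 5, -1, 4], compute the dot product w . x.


Element-wise products:
0 * -3 = 0
0 * 5 = 0
1 * -1 = -1
5 * 4 = 20
Sum = 0 + 0 + -1 + 20
= 19

19


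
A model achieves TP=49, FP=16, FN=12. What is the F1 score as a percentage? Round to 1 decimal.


Precision = TP / (TP + FP) = 49 / 65 = 0.7538
Recall = TP / (TP + FN) = 49 / 61 = 0.8033
F1 = 2 * P * R / (P + R)
= 2 * 0.7538 * 0.8033 / (0.7538 + 0.8033)
= 1.2111 / 1.5571
= 0.7778
As percentage: 77.8%

77.8


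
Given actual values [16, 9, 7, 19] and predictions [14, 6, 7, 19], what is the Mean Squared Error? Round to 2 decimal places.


Differences: [2, 3, 0, 0]
Squared errors: [4, 9, 0, 0]
Sum of squared errors = 13
MSE = 13 / 4 = 3.25

3.25


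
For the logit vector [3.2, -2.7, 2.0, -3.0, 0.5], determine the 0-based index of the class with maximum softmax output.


Softmax is a monotonic transformation, so it preserves the argmax.
We need to find the index of the maximum logit.
Index 0: 3.2
Index 1: -2.7
Index 2: 2.0
Index 3: -3.0
Index 4: 0.5
Maximum logit = 3.2 at index 0

0


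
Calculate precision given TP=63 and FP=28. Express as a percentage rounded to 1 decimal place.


Precision = TP / (TP + FP) * 100
= 63 / (63 + 28)
= 63 / 91
= 0.6923
= 69.2%

69.2


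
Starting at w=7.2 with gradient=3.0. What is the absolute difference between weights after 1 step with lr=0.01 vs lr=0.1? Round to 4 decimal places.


With lr=0.01: w_new = 7.2 - 0.01 * 3.0 = 7.17
With lr=0.1: w_new = 7.2 - 0.1 * 3.0 = 6.9
Absolute difference = |7.17 - 6.9|
= 0.2700

0.2700


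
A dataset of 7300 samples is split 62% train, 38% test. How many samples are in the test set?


Train samples = 7300 * 62% = 4526
Test samples = 7300 - 4526
= 2774

2774


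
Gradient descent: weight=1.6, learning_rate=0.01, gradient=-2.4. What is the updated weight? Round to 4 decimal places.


w_new = w_old - lr * gradient
= 1.6 - 0.01 * -2.4
= 1.6 - (-0.024)
= 1.6240

1.6240


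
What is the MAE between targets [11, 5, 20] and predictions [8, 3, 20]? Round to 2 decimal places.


Absolute errors: [3, 2, 0]
Sum of absolute errors = 5
MAE = 5 / 3 = 1.67

1.67


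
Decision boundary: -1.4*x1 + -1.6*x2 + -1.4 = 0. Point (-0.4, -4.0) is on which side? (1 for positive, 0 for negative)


Compute -1.4 * -0.4 + -1.6 * -4.0 + -1.4
= 0.56 + 6.4 + -1.4
= 5.56
Since 5.56 >= 0, the point is on the positive side.

1


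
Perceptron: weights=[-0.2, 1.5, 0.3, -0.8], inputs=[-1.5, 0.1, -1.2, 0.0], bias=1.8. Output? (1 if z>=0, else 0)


z = w . x + b
= -0.2*-1.5 + 1.5*0.1 + 0.3*-1.2 + -0.8*0.0 + 1.8
= 0.3 + 0.15 + -0.36 + -0.0 + 1.8
= 0.09 + 1.8
= 1.89
Since z = 1.89 >= 0, output = 1

1


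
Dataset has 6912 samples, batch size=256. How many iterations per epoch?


Iterations per epoch = dataset_size / batch_size
= 6912 / 256
= 27

27


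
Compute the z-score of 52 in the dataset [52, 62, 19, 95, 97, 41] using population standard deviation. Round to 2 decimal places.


Mean = (52 + 62 + 19 + 95 + 97 + 41) / 6 = 61.0
Variance = sum((x_i - mean)^2) / n = 783.0
Std = sqrt(783.0) = 27.9821
Z = (x - mean) / std
= (52 - 61.0) / 27.9821
= -9.0 / 27.9821
= -0.32

-0.32


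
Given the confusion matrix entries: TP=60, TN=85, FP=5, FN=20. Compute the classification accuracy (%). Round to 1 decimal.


Accuracy = (TP + TN) / (TP + TN + FP + FN) * 100
= (60 + 85) / (60 + 85 + 5 + 20)
= 145 / 170
= 0.8529
= 85.3%

85.3


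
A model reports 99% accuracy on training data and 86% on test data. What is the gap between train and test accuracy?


Gap = train_accuracy - test_accuracy
= 99 - 86
= 13%
This gap suggests the model is overfitting.

13


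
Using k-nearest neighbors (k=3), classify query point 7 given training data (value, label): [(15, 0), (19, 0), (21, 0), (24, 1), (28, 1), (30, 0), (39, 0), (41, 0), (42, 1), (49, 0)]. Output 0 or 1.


Distances from query 7:
Point 15 (class 0): distance = 8
Point 19 (class 0): distance = 12
Point 21 (class 0): distance = 14
K=3 nearest neighbors: classes = [0, 0, 0]
Votes for class 1: 0 / 3
Majority vote => class 0

0


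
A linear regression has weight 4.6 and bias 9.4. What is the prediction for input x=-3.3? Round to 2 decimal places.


y = 4.6 * -3.3 + (9.4)
= -15.18 + (9.4)
= -5.78

-5.78


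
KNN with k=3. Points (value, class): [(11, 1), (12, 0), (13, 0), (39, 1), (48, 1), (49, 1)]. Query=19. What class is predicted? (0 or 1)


Distances from query 19:
Point 13 (class 0): distance = 6
Point 12 (class 0): distance = 7
Point 11 (class 1): distance = 8
K=3 nearest neighbors: classes = [0, 0, 1]
Votes for class 1: 1 / 3
Majority vote => class 0

0


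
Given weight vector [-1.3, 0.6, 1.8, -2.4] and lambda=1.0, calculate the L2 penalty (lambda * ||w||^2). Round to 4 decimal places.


Squaring each weight:
(-1.3)^2 = 1.69
0.6^2 = 0.36
1.8^2 = 3.24
(-2.4)^2 = 5.76
Sum of squares = 11.05
Penalty = 1.0 * 11.05 = 11.0500

11.0500


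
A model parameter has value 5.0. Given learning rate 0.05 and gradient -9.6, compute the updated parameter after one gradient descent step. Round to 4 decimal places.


w_new = w_old - lr * gradient
= 5.0 - 0.05 * -9.6
= 5.0 - (-0.48)
= 5.4800

5.4800


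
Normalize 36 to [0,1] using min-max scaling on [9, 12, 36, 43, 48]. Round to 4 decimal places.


Min = 9, Max = 48
Range = 48 - 9 = 39
Scaled = (x - min) / (max - min)
= (36 - 9) / 39
= 27 / 39
= 0.6923

0.6923


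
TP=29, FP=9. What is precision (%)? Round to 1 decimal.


Precision = TP / (TP + FP) * 100
= 29 / (29 + 9)
= 29 / 38
= 0.7632
= 76.3%

76.3


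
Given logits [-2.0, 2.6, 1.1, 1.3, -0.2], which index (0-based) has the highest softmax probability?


Softmax is a monotonic transformation, so it preserves the argmax.
We need to find the index of the maximum logit.
Index 0: -2.0
Index 1: 2.6
Index 2: 1.1
Index 3: 1.3
Index 4: -0.2
Maximum logit = 2.6 at index 1

1


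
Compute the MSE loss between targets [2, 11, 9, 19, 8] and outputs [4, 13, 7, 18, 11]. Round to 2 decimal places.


Differences: [-2, -2, 2, 1, -3]
Squared errors: [4, 4, 4, 1, 9]
Sum of squared errors = 22
MSE = 22 / 5 = 4.40

4.40


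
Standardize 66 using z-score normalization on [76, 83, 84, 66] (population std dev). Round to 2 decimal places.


Mean = (76 + 83 + 84 + 66) / 4 = 77.25
Variance = sum((x_i - mean)^2) / n = 51.6875
Std = sqrt(51.6875) = 7.1894
Z = (x - mean) / std
= (66 - 77.25) / 7.1894
= -11.25 / 7.1894
= -1.56

-1.56


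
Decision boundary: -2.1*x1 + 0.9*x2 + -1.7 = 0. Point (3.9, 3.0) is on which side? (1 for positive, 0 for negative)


Compute -2.1 * 3.9 + 0.9 * 3.0 + -1.7
= -8.19 + 2.7 + -1.7
= -7.19
Since -7.19 < 0, the point is on the negative side.

0


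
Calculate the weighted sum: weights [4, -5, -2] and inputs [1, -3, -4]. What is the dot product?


Element-wise products:
4 * 1 = 4
-5 * -3 = 15
-2 * -4 = 8
Sum = 4 + 15 + 8
= 27

27


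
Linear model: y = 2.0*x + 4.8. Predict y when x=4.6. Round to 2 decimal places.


y = 2.0 * 4.6 + (4.8)
= 9.2 + (4.8)
= 14.00

14.00


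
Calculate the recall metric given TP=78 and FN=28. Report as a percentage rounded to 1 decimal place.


Recall = TP / (TP + FN) * 100
= 78 / (78 + 28)
= 78 / 106
= 0.7358
= 73.6%

73.6


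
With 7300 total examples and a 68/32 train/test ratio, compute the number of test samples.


Train samples = 7300 * 68% = 4964
Test samples = 7300 - 4964
= 2336

2336


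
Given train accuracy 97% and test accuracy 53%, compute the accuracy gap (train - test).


Gap = train_accuracy - test_accuracy
= 97 - 53
= 44%
This large gap strongly indicates overfitting.

44


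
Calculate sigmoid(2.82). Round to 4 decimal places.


sigmoid(z) = 1 / (1 + exp(-z))
exp(-(2.82)) = exp(-2.82) = 0.0596
1 + 0.0596 = 1.0596
1 / 1.0596 = 0.9437

0.9437


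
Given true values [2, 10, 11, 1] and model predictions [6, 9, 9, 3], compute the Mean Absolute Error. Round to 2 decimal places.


Absolute errors: [4, 1, 2, 2]
Sum of absolute errors = 9
MAE = 9 / 4 = 2.25

2.25


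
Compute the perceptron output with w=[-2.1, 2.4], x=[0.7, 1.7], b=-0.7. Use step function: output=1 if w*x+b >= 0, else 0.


z = w . x + b
= -2.1*0.7 + 2.4*1.7 + -0.7
= -1.47 + 4.08 + -0.7
= 2.61 + -0.7
= 1.91
Since z = 1.91 >= 0, output = 1

1


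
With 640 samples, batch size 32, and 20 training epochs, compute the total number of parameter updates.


Iterations per epoch = 640 / 32 = 20
Total updates = iterations_per_epoch * epochs
= 20 * 20
= 400

400


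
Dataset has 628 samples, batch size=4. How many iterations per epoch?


Iterations per epoch = dataset_size / batch_size
= 628 / 4
= 157

157


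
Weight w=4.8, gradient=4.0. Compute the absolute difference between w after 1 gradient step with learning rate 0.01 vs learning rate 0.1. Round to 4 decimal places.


With lr=0.01: w_new = 4.8 - 0.01 * 4.0 = 4.76
With lr=0.1: w_new = 4.8 - 0.1 * 4.0 = 4.4
Absolute difference = |4.76 - 4.4|
= 0.3600

0.3600


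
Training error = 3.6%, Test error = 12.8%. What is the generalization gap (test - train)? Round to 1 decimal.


Generalization gap = test_error - train_error
= 12.8 - 3.6
= 9.2%
A moderate gap.

9.2


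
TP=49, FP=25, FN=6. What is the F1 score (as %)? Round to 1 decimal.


Precision = TP / (TP + FP) = 49 / 74 = 0.6622
Recall = TP / (TP + FN) = 49 / 55 = 0.8909
F1 = 2 * P * R / (P + R)
= 2 * 0.6622 * 0.8909 / (0.6622 + 0.8909)
= 1.1799 / 1.5531
= 0.7597
As percentage: 76.0%

76.0


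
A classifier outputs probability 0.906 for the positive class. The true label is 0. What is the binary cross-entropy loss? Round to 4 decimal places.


For y=0: Loss = -log(1-p)
= -log(1 - 0.906)
= -log(0.094)
= -(-2.3645)
= 2.3645

2.3645


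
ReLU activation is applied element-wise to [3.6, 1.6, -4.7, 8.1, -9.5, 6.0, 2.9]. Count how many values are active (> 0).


ReLU(x) = max(0, x) for each element:
ReLU(3.6) = 3.6
ReLU(1.6) = 1.6
ReLU(-4.7) = 0
ReLU(8.1) = 8.1
ReLU(-9.5) = 0
ReLU(6.0) = 6.0
ReLU(2.9) = 2.9
Active neurons (>0): 5

5


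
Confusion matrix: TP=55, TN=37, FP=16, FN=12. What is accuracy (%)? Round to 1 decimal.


Accuracy = (TP + TN) / (TP + TN + FP + FN) * 100
= (55 + 37) / (55 + 37 + 16 + 12)
= 92 / 120
= 0.7667
= 76.7%

76.7


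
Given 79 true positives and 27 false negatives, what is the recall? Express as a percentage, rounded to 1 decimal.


Recall = TP / (TP + FN) * 100
= 79 / (79 + 27)
= 79 / 106
= 0.7453
= 74.5%

74.5


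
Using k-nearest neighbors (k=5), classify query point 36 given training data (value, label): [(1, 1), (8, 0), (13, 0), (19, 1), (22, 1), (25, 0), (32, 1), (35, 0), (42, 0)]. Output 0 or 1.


Distances from query 36:
Point 35 (class 0): distance = 1
Point 32 (class 1): distance = 4
Point 42 (class 0): distance = 6
Point 25 (class 0): distance = 11
Point 22 (class 1): distance = 14
K=5 nearest neighbors: classes = [0, 1, 0, 0, 1]
Votes for class 1: 2 / 5
Majority vote => class 0

0


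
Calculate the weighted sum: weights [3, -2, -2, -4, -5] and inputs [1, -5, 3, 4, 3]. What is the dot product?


Element-wise products:
3 * 1 = 3
-2 * -5 = 10
-2 * 3 = -6
-4 * 4 = -16
-5 * 3 = -15
Sum = 3 + 10 + -6 + -16 + -15
= -24

-24


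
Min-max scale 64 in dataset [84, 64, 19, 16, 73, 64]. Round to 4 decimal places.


Min = 16, Max = 84
Range = 84 - 16 = 68
Scaled = (x - min) / (max - min)
= (64 - 16) / 68
= 48 / 68
= 0.7059

0.7059


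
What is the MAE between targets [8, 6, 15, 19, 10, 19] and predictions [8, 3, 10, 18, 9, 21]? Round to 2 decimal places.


Absolute errors: [0, 3, 5, 1, 1, 2]
Sum of absolute errors = 12
MAE = 12 / 6 = 2.00

2.00


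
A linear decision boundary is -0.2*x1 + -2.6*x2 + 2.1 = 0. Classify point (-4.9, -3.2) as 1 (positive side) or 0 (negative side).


Compute -0.2 * -4.9 + -2.6 * -3.2 + 2.1
= 0.98 + 8.32 + 2.1
= 11.4
Since 11.4 >= 0, the point is on the positive side.

1


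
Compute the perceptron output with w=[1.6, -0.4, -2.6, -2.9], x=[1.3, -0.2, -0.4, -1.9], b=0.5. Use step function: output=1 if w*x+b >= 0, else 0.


z = w . x + b
= 1.6*1.3 + -0.4*-0.2 + -2.6*-0.4 + -2.9*-1.9 + 0.5
= 2.08 + 0.08 + 1.04 + 5.51 + 0.5
= 8.71 + 0.5
= 9.21
Since z = 9.21 >= 0, output = 1

1


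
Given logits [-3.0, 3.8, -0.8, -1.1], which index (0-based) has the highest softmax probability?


Softmax is a monotonic transformation, so it preserves the argmax.
We need to find the index of the maximum logit.
Index 0: -3.0
Index 1: 3.8
Index 2: -0.8
Index 3: -1.1
Maximum logit = 3.8 at index 1

1


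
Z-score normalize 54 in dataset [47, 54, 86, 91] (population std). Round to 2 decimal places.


Mean = (47 + 54 + 86 + 91) / 4 = 69.5
Variance = sum((x_i - mean)^2) / n = 370.25
Std = sqrt(370.25) = 19.2419
Z = (x - mean) / std
= (54 - 69.5) / 19.2419
= -15.5 / 19.2419
= -0.81

-0.81


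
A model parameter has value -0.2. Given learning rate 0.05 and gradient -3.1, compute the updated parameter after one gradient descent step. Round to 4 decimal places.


w_new = w_old - lr * gradient
= -0.2 - 0.05 * -3.1
= -0.2 - (-0.155)
= -0.0450

-0.0450


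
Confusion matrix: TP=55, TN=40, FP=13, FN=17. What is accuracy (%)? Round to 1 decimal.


Accuracy = (TP + TN) / (TP + TN + FP + FN) * 100
= (55 + 40) / (55 + 40 + 13 + 17)
= 95 / 125
= 0.76
= 76.0%

76.0


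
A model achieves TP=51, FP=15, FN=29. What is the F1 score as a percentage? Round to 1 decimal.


Precision = TP / (TP + FP) = 51 / 66 = 0.7727
Recall = TP / (TP + FN) = 51 / 80 = 0.6375
F1 = 2 * P * R / (P + R)
= 2 * 0.7727 * 0.6375 / (0.7727 + 0.6375)
= 0.9852 / 1.4102
= 0.6986
As percentage: 69.9%

69.9


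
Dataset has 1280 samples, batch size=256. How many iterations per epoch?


Iterations per epoch = dataset_size / batch_size
= 1280 / 256
= 5

5


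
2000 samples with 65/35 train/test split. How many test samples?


Train samples = 2000 * 65% = 1300
Test samples = 2000 - 1300
= 700

700


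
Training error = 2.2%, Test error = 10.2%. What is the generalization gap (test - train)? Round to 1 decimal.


Generalization gap = test_error - train_error
= 10.2 - 2.2
= 8.0%
A moderate gap.

8.0


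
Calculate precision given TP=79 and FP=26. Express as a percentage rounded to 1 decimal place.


Precision = TP / (TP + FP) * 100
= 79 / (79 + 26)
= 79 / 105
= 0.7524
= 75.2%

75.2


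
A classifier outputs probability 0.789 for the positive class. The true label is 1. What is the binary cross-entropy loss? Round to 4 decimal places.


For y=1: Loss = -log(p)
= -log(0.789)
= -(-0.237)
= 0.2370

0.2370


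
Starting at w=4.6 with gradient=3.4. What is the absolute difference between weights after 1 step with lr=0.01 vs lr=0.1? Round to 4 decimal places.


With lr=0.01: w_new = 4.6 - 0.01 * 3.4 = 4.566
With lr=0.1: w_new = 4.6 - 0.1 * 3.4 = 4.26
Absolute difference = |4.566 - 4.26|
= 0.3060

0.3060


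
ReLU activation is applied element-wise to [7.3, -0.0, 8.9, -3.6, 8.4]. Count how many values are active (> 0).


ReLU(x) = max(0, x) for each element:
ReLU(7.3) = 7.3
ReLU(-0.0) = 0
ReLU(8.9) = 8.9
ReLU(-3.6) = 0
ReLU(8.4) = 8.4
Active neurons (>0): 3

3


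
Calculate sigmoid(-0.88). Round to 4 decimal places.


sigmoid(z) = 1 / (1 + exp(-z))
exp(-(-0.88)) = exp(0.88) = 2.4109
1 + 2.4109 = 3.4109
1 / 3.4109 = 0.2932

0.2932


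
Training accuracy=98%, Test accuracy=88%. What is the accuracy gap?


Gap = train_accuracy - test_accuracy
= 98 - 88
= 10%
This moderate gap may indicate mild overfitting.

10


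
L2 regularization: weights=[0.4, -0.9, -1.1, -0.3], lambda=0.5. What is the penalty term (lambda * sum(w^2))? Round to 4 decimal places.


Squaring each weight:
0.4^2 = 0.16
(-0.9)^2 = 0.81
(-1.1)^2 = 1.21
(-0.3)^2 = 0.09
Sum of squares = 2.27
Penalty = 0.5 * 2.27 = 1.1350

1.1350


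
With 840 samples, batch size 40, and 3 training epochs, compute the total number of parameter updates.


Iterations per epoch = 840 / 40 = 21
Total updates = iterations_per_epoch * epochs
= 21 * 3
= 63

63


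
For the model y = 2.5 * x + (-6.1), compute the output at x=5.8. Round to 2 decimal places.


y = 2.5 * 5.8 + (-6.1)
= 14.5 + (-6.1)
= 8.40

8.40


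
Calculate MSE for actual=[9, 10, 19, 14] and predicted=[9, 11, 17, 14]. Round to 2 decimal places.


Differences: [0, -1, 2, 0]
Squared errors: [0, 1, 4, 0]
Sum of squared errors = 5
MSE = 5 / 4 = 1.25

1.25


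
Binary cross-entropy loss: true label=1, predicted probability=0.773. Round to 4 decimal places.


For y=1: Loss = -log(p)
= -log(0.773)
= -(-0.2575)
= 0.2575

0.2575


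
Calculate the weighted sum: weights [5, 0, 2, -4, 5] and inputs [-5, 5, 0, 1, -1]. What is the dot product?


Element-wise products:
5 * -5 = -25
0 * 5 = 0
2 * 0 = 0
-4 * 1 = -4
5 * -1 = -5
Sum = -25 + 0 + 0 + -4 + -5
= -34

-34


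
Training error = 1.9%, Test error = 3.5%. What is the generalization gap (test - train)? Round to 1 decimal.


Generalization gap = test_error - train_error
= 3.5 - 1.9
= 1.6%
A small gap suggests good generalization.

1.6


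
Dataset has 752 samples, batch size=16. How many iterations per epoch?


Iterations per epoch = dataset_size / batch_size
= 752 / 16
= 47

47


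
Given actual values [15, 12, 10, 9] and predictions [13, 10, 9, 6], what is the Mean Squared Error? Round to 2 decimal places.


Differences: [2, 2, 1, 3]
Squared errors: [4, 4, 1, 9]
Sum of squared errors = 18
MSE = 18 / 4 = 4.50

4.50


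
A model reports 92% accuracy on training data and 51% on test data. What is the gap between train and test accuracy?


Gap = train_accuracy - test_accuracy
= 92 - 51
= 41%
This large gap strongly indicates overfitting.

41


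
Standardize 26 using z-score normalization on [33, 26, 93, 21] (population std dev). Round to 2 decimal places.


Mean = (33 + 26 + 93 + 21) / 4 = 43.25
Variance = sum((x_i - mean)^2) / n = 843.1875
Std = sqrt(843.1875) = 29.0377
Z = (x - mean) / std
= (26 - 43.25) / 29.0377
= -17.25 / 29.0377
= -0.59

-0.59


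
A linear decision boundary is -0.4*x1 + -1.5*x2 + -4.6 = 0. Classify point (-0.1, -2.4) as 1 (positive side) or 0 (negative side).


Compute -0.4 * -0.1 + -1.5 * -2.4 + -4.6
= 0.04 + 3.6 + -4.6
= -0.96
Since -0.96 < 0, the point is on the negative side.

0


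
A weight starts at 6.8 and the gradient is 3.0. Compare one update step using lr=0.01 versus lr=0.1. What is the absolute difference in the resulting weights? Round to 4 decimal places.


With lr=0.01: w_new = 6.8 - 0.01 * 3.0 = 6.77
With lr=0.1: w_new = 6.8 - 0.1 * 3.0 = 6.5
Absolute difference = |6.77 - 6.5|
= 0.2700

0.2700


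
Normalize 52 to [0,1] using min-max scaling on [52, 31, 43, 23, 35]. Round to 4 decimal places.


Min = 23, Max = 52
Range = 52 - 23 = 29
Scaled = (x - min) / (max - min)
= (52 - 23) / 29
= 29 / 29
= 1.0000

1.0000


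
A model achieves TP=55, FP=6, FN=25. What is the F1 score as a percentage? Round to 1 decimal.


Precision = TP / (TP + FP) = 55 / 61 = 0.9016
Recall = TP / (TP + FN) = 55 / 80 = 0.6875
F1 = 2 * P * R / (P + R)
= 2 * 0.9016 * 0.6875 / (0.9016 + 0.6875)
= 1.2398 / 1.5891
= 0.7801
As percentage: 78.0%

78.0


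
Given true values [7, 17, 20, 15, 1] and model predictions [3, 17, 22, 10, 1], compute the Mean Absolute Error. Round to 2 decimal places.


Absolute errors: [4, 0, 2, 5, 0]
Sum of absolute errors = 11
MAE = 11 / 5 = 2.20

2.20


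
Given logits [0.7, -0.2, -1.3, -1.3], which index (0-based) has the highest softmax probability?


Softmax is a monotonic transformation, so it preserves the argmax.
We need to find the index of the maximum logit.
Index 0: 0.7
Index 1: -0.2
Index 2: -1.3
Index 3: -1.3
Maximum logit = 0.7 at index 0

0


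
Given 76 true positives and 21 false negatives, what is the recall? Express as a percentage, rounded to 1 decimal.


Recall = TP / (TP + FN) * 100
= 76 / (76 + 21)
= 76 / 97
= 0.7835
= 78.4%

78.4


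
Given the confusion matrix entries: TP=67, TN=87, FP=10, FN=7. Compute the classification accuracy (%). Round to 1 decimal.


Accuracy = (TP + TN) / (TP + TN + FP + FN) * 100
= (67 + 87) / (67 + 87 + 10 + 7)
= 154 / 171
= 0.9006
= 90.1%

90.1


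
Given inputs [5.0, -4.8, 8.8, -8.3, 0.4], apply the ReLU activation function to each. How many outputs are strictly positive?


ReLU(x) = max(0, x) for each element:
ReLU(5.0) = 5.0
ReLU(-4.8) = 0
ReLU(8.8) = 8.8
ReLU(-8.3) = 0
ReLU(0.4) = 0.4
Active neurons (>0): 3

3


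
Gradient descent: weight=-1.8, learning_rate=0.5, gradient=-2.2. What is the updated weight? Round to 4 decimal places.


w_new = w_old - lr * gradient
= -1.8 - 0.5 * -2.2
= -1.8 - (-1.1)
= -0.7000

-0.7000


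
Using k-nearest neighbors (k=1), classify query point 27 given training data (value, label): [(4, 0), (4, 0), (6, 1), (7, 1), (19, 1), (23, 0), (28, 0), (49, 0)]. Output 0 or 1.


Distances from query 27:
Point 28 (class 0): distance = 1
K=1 nearest neighbors: classes = [0]
Votes for class 1: 0 / 1
Majority vote => class 0

0


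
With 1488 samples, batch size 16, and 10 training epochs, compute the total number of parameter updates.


Iterations per epoch = 1488 / 16 = 93
Total updates = iterations_per_epoch * epochs
= 93 * 10
= 930

930


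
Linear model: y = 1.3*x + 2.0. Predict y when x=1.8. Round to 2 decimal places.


y = 1.3 * 1.8 + (2.0)
= 2.34 + (2.0)
= 4.34

4.34


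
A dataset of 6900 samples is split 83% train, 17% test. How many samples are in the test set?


Train samples = 6900 * 83% = 5727
Test samples = 6900 - 5727
= 1173

1173


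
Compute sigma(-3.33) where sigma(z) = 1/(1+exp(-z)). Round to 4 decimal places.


sigmoid(z) = 1 / (1 + exp(-z))
exp(-(-3.33)) = exp(3.33) = 27.9383
1 + 27.9383 = 28.9383
1 / 28.9383 = 0.0346

0.0346


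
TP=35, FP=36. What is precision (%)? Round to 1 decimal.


Precision = TP / (TP + FP) * 100
= 35 / (35 + 36)
= 35 / 71
= 0.493
= 49.3%

49.3


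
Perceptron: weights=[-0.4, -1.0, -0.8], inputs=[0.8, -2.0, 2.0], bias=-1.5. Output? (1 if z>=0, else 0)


z = w . x + b
= -0.4*0.8 + -1.0*-2.0 + -0.8*2.0 + -1.5
= -0.32 + 2.0 + -1.6 + -1.5
= 0.08 + -1.5
= -1.42
Since z = -1.42 < 0, output = 0

0


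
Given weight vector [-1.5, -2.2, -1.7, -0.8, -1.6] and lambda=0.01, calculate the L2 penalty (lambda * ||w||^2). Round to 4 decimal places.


Squaring each weight:
(-1.5)^2 = 2.25
(-2.2)^2 = 4.84
(-1.7)^2 = 2.89
(-0.8)^2 = 0.64
(-1.6)^2 = 2.56
Sum of squares = 13.18
Penalty = 0.01 * 13.18 = 0.1318

0.1318


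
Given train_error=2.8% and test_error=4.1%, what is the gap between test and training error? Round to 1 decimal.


Generalization gap = test_error - train_error
= 4.1 - 2.8
= 1.3%
A small gap suggests good generalization.

1.3


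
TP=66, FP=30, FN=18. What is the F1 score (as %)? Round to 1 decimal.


Precision = TP / (TP + FP) = 66 / 96 = 0.6875
Recall = TP / (TP + FN) = 66 / 84 = 0.7857
F1 = 2 * P * R / (P + R)
= 2 * 0.6875 * 0.7857 / (0.6875 + 0.7857)
= 1.0804 / 1.4732
= 0.7333
As percentage: 73.3%

73.3


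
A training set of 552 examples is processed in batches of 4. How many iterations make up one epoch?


Iterations per epoch = dataset_size / batch_size
= 552 / 4
= 138

138


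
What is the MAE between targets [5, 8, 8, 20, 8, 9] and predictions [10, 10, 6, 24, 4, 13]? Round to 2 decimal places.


Absolute errors: [5, 2, 2, 4, 4, 4]
Sum of absolute errors = 21
MAE = 21 / 6 = 3.50

3.50


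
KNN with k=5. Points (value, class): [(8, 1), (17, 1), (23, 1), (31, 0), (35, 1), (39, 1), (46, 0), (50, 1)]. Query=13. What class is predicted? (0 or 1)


Distances from query 13:
Point 17 (class 1): distance = 4
Point 8 (class 1): distance = 5
Point 23 (class 1): distance = 10
Point 31 (class 0): distance = 18
Point 35 (class 1): distance = 22
K=5 nearest neighbors: classes = [1, 1, 1, 0, 1]
Votes for class 1: 4 / 5
Majority vote => class 1

1


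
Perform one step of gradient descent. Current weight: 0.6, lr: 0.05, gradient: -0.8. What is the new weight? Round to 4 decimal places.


w_new = w_old - lr * gradient
= 0.6 - 0.05 * -0.8
= 0.6 - (-0.04)
= 0.6400

0.6400


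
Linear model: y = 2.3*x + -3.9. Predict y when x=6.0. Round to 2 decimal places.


y = 2.3 * 6.0 + (-3.9)
= 13.8 + (-3.9)
= 9.90

9.90


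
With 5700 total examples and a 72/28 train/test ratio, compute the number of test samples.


Train samples = 5700 * 72% = 4104
Test samples = 5700 - 4104
= 1596

1596


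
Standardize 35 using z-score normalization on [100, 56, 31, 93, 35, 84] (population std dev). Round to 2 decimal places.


Mean = (100 + 56 + 31 + 93 + 35 + 84) / 6 = 66.5
Variance = sum((x_i - mean)^2) / n = 748.9167
Std = sqrt(748.9167) = 27.3663
Z = (x - mean) / std
= (35 - 66.5) / 27.3663
= -31.5 / 27.3663
= -1.15

-1.15


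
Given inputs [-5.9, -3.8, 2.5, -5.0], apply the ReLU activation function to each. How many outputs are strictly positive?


ReLU(x) = max(0, x) for each element:
ReLU(-5.9) = 0
ReLU(-3.8) = 0
ReLU(2.5) = 2.5
ReLU(-5.0) = 0
Active neurons (>0): 1

1


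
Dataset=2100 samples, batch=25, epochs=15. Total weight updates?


Iterations per epoch = 2100 / 25 = 84
Total updates = iterations_per_epoch * epochs
= 84 * 15
= 1260

1260


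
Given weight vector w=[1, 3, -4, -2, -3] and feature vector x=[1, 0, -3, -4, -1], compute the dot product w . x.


Element-wise products:
1 * 1 = 1
3 * 0 = 0
-4 * -3 = 12
-2 * -4 = 8
-3 * -1 = 3
Sum = 1 + 0 + 12 + 8 + 3
= 24

24


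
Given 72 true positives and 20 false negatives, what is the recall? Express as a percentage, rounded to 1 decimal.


Recall = TP / (TP + FN) * 100
= 72 / (72 + 20)
= 72 / 92
= 0.7826
= 78.3%

78.3


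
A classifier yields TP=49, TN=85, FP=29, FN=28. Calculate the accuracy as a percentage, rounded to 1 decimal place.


Accuracy = (TP + TN) / (TP + TN + FP + FN) * 100
= (49 + 85) / (49 + 85 + 29 + 28)
= 134 / 191
= 0.7016
= 70.2%

70.2


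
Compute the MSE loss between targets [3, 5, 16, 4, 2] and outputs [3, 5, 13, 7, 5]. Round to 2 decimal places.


Differences: [0, 0, 3, -3, -3]
Squared errors: [0, 0, 9, 9, 9]
Sum of squared errors = 27
MSE = 27 / 5 = 5.40

5.40


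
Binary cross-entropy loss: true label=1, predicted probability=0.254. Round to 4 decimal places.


For y=1: Loss = -log(p)
= -log(0.254)
= -(-1.3704)
= 1.3704

1.3704


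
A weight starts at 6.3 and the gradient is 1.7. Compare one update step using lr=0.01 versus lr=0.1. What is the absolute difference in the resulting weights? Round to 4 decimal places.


With lr=0.01: w_new = 6.3 - 0.01 * 1.7 = 6.283
With lr=0.1: w_new = 6.3 - 0.1 * 1.7 = 6.13
Absolute difference = |6.283 - 6.13|
= 0.1530

0.1530


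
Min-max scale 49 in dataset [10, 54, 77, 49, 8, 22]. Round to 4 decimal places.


Min = 8, Max = 77
Range = 77 - 8 = 69
Scaled = (x - min) / (max - min)
= (49 - 8) / 69
= 41 / 69
= 0.5942

0.5942


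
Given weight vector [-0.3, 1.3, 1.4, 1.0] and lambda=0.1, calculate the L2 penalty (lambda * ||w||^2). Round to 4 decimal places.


Squaring each weight:
(-0.3)^2 = 0.09
1.3^2 = 1.69
1.4^2 = 1.96
1.0^2 = 1.0
Sum of squares = 4.74
Penalty = 0.1 * 4.74 = 0.4740

0.4740


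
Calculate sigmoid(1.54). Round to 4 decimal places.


sigmoid(z) = 1 / (1 + exp(-z))
exp(-(1.54)) = exp(-1.54) = 0.2144
1 + 0.2144 = 1.2144
1 / 1.2144 = 0.8235

0.8235


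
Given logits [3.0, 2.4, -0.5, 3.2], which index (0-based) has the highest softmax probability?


Softmax is a monotonic transformation, so it preserves the argmax.
We need to find the index of the maximum logit.
Index 0: 3.0
Index 1: 2.4
Index 2: -0.5
Index 3: 3.2
Maximum logit = 3.2 at index 3

3


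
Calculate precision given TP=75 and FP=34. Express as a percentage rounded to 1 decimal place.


Precision = TP / (TP + FP) * 100
= 75 / (75 + 34)
= 75 / 109
= 0.6881
= 68.8%

68.8


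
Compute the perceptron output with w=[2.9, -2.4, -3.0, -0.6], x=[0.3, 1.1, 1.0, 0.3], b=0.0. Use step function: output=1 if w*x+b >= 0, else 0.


z = w . x + b
= 2.9*0.3 + -2.4*1.1 + -3.0*1.0 + -0.6*0.3 + 0.0
= 0.87 + -2.64 + -3.0 + -0.18 + 0.0
= -4.95 + 0.0
= -4.95
Since z = -4.95 < 0, output = 0

0


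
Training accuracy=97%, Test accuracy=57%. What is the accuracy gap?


Gap = train_accuracy - test_accuracy
= 97 - 57
= 40%
This large gap strongly indicates overfitting.

40


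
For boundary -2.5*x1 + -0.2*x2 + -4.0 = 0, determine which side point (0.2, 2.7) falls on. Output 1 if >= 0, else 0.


Compute -2.5 * 0.2 + -0.2 * 2.7 + -4.0
= -0.5 + -0.54 + -4.0
= -5.04
Since -5.04 < 0, the point is on the negative side.

0


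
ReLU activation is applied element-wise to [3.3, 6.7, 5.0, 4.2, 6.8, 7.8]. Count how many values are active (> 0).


ReLU(x) = max(0, x) for each element:
ReLU(3.3) = 3.3
ReLU(6.7) = 6.7
ReLU(5.0) = 5.0
ReLU(4.2) = 4.2
ReLU(6.8) = 6.8
ReLU(7.8) = 7.8
Active neurons (>0): 6

6


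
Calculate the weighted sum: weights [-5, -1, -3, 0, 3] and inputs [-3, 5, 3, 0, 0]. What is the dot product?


Element-wise products:
-5 * -3 = 15
-1 * 5 = -5
-3 * 3 = -9
0 * 0 = 0
3 * 0 = 0
Sum = 15 + -5 + -9 + 0 + 0
= 1

1


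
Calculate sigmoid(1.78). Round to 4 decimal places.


sigmoid(z) = 1 / (1 + exp(-z))
exp(-(1.78)) = exp(-1.78) = 0.1686
1 + 0.1686 = 1.1686
1 / 1.1686 = 0.8557

0.8557


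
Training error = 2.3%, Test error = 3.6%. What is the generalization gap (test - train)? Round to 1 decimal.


Generalization gap = test_error - train_error
= 3.6 - 2.3
= 1.3%
A small gap suggests good generalization.

1.3


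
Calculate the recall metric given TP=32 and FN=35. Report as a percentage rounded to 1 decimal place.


Recall = TP / (TP + FN) * 100
= 32 / (32 + 35)
= 32 / 67
= 0.4776
= 47.8%

47.8


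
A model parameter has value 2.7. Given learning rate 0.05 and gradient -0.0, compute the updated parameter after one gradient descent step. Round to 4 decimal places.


w_new = w_old - lr * gradient
= 2.7 - 0.05 * -0.0
= 2.7 - (-0.0)
= 2.7000

2.7000


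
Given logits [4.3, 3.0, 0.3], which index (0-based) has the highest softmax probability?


Softmax is a monotonic transformation, so it preserves the argmax.
We need to find the index of the maximum logit.
Index 0: 4.3
Index 1: 3.0
Index 2: 0.3
Maximum logit = 4.3 at index 0

0


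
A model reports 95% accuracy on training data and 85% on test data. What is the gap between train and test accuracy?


Gap = train_accuracy - test_accuracy
= 95 - 85
= 10%
This moderate gap may indicate mild overfitting.

10


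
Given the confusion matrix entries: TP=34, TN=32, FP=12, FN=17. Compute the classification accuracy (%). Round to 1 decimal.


Accuracy = (TP + TN) / (TP + TN + FP + FN) * 100
= (34 + 32) / (34 + 32 + 12 + 17)
= 66 / 95
= 0.6947
= 69.5%

69.5


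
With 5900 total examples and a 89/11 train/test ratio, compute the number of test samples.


Train samples = 5900 * 89% = 5251
Test samples = 5900 - 5251
= 649

649


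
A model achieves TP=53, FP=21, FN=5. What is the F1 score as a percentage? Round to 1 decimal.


Precision = TP / (TP + FP) = 53 / 74 = 0.7162
Recall = TP / (TP + FN) = 53 / 58 = 0.9138
F1 = 2 * P * R / (P + R)
= 2 * 0.7162 * 0.9138 / (0.7162 + 0.9138)
= 1.3089 / 1.63
= 0.803
As percentage: 80.3%

80.3


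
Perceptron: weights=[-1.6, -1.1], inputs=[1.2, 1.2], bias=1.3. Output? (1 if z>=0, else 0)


z = w . x + b
= -1.6*1.2 + -1.1*1.2 + 1.3
= -1.92 + -1.32 + 1.3
= -3.24 + 1.3
= -1.94
Since z = -1.94 < 0, output = 0

0


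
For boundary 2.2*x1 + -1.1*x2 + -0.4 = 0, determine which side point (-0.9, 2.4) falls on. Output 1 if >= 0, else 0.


Compute 2.2 * -0.9 + -1.1 * 2.4 + -0.4
= -1.98 + -2.64 + -0.4
= -5.02
Since -5.02 < 0, the point is on the negative side.

0


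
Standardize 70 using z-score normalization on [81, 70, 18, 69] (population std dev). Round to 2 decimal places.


Mean = (81 + 70 + 18 + 69) / 4 = 59.5
Variance = sum((x_i - mean)^2) / n = 596.25
Std = sqrt(596.25) = 24.4182
Z = (x - mean) / std
= (70 - 59.5) / 24.4182
= 10.5 / 24.4182
= 0.43

0.43


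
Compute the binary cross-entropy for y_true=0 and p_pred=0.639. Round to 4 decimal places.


For y=0: Loss = -log(1-p)
= -log(1 - 0.639)
= -log(0.361)
= -(-1.0189)
= 1.0189

1.0189


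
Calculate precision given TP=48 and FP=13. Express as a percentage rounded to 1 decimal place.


Precision = TP / (TP + FP) * 100
= 48 / (48 + 13)
= 48 / 61
= 0.7869
= 78.7%

78.7


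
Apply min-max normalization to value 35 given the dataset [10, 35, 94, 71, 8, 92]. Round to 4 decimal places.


Min = 8, Max = 94
Range = 94 - 8 = 86
Scaled = (x - min) / (max - min)
= (35 - 8) / 86
= 27 / 86
= 0.3140

0.3140
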